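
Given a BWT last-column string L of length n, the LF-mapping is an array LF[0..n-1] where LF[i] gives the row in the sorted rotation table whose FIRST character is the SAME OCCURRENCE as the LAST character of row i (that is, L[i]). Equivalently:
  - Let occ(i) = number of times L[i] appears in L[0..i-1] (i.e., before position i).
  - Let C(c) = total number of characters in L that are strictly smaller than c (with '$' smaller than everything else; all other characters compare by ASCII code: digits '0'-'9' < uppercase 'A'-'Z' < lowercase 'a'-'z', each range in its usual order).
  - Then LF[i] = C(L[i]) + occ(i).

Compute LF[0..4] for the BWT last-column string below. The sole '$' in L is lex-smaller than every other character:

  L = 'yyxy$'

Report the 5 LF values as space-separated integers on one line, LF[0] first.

Answer: 2 3 1 4 0

Derivation:
Char counts: '$':1, 'x':1, 'y':3
C (first-col start): C('$')=0, C('x')=1, C('y')=2
L[0]='y': occ=0, LF[0]=C('y')+0=2+0=2
L[1]='y': occ=1, LF[1]=C('y')+1=2+1=3
L[2]='x': occ=0, LF[2]=C('x')+0=1+0=1
L[3]='y': occ=2, LF[3]=C('y')+2=2+2=4
L[4]='$': occ=0, LF[4]=C('$')+0=0+0=0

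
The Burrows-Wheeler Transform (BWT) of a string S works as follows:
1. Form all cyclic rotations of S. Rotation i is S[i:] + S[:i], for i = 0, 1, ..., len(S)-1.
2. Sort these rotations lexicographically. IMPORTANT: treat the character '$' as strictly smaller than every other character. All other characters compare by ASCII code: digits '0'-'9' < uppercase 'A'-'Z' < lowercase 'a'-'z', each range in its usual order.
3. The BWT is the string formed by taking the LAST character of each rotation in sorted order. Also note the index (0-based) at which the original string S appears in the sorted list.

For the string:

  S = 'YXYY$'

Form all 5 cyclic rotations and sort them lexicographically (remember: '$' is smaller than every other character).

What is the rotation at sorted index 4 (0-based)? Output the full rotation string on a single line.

All 5 rotations (rotation i = S[i:]+S[:i]):
  rot[0] = YXYY$
  rot[1] = XYY$Y
  rot[2] = YY$YX
  rot[3] = Y$YXY
  rot[4] = $YXYY
Sorted (with $ < everything):
  sorted[0] = $YXYY
  sorted[1] = XYY$Y
  sorted[2] = Y$YXY
  sorted[3] = YXYY$
  sorted[4] = YY$YX
sorted[4] = YY$YX

Answer: YY$YX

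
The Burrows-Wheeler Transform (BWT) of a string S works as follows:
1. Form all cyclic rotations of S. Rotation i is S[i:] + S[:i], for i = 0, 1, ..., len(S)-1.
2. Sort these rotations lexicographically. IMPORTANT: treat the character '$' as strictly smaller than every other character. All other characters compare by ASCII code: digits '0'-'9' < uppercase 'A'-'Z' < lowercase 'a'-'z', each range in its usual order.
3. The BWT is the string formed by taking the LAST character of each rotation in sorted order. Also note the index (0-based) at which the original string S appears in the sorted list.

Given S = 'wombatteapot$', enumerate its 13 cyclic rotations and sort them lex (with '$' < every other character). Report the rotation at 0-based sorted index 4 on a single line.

Answer: eapot$wombatt

Derivation:
All 13 rotations (rotation i = S[i:]+S[:i]):
  rot[0] = wombatteapot$
  rot[1] = ombatteapot$w
  rot[2] = mbatteapot$wo
  rot[3] = batteapot$wom
  rot[4] = atteapot$womb
  rot[5] = tteapot$womba
  rot[6] = teapot$wombat
  rot[7] = eapot$wombatt
  rot[8] = apot$wombatte
  rot[9] = pot$wombattea
  rot[10] = ot$wombatteap
  rot[11] = t$wombatteapo
  rot[12] = $wombatteapot
Sorted (with $ < everything):
  sorted[0] = $wombatteapot
  sorted[1] = apot$wombatte
  sorted[2] = atteapot$womb
  sorted[3] = batteapot$wom
  sorted[4] = eapot$wombatt
  sorted[5] = mbatteapot$wo
  sorted[6] = ombatteapot$w
  sorted[7] = ot$wombatteap
  sorted[8] = pot$wombattea
  sorted[9] = t$wombatteapo
  sorted[10] = teapot$wombat
  sorted[11] = tteapot$womba
  sorted[12] = wombatteapot$
sorted[4] = eapot$wombatt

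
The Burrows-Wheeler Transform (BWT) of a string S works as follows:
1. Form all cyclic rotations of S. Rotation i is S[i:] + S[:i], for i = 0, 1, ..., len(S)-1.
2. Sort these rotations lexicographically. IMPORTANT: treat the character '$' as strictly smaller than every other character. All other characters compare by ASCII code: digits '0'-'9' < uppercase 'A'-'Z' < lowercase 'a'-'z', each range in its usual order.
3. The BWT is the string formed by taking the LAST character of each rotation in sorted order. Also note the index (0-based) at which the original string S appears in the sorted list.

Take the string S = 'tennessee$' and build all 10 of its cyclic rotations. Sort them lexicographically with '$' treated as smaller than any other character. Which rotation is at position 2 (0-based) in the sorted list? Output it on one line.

Answer: ee$tenness

Derivation:
All 10 rotations (rotation i = S[i:]+S[:i]):
  rot[0] = tennessee$
  rot[1] = ennessee$t
  rot[2] = nnessee$te
  rot[3] = nessee$ten
  rot[4] = essee$tenn
  rot[5] = ssee$tenne
  rot[6] = see$tennes
  rot[7] = ee$tenness
  rot[8] = e$tennesse
  rot[9] = $tennessee
Sorted (with $ < everything):
  sorted[0] = $tennessee
  sorted[1] = e$tennesse
  sorted[2] = ee$tenness
  sorted[3] = ennessee$t
  sorted[4] = essee$tenn
  sorted[5] = nessee$ten
  sorted[6] = nnessee$te
  sorted[7] = see$tennes
  sorted[8] = ssee$tenne
  sorted[9] = tennessee$
sorted[2] = ee$tenness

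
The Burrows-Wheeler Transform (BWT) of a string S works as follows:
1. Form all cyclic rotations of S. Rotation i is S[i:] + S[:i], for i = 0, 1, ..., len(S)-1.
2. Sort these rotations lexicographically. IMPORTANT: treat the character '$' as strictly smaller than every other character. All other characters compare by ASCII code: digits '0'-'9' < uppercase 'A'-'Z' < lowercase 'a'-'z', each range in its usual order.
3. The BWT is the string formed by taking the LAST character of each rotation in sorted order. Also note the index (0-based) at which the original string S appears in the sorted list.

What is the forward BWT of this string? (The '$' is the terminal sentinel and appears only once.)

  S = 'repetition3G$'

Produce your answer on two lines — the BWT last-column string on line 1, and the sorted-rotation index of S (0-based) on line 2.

Answer: Gn3rpttoie$ie
10

Derivation:
All 13 rotations (rotation i = S[i:]+S[:i]):
  rot[0] = repetition3G$
  rot[1] = epetition3G$r
  rot[2] = petition3G$re
  rot[3] = etition3G$rep
  rot[4] = tition3G$repe
  rot[5] = ition3G$repet
  rot[6] = tion3G$repeti
  rot[7] = ion3G$repetit
  rot[8] = on3G$repetiti
  rot[9] = n3G$repetitio
  rot[10] = 3G$repetition
  rot[11] = G$repetition3
  rot[12] = $repetition3G
Sorted (with $ < everything):
  sorted[0] = $repetition3G  (last char: 'G')
  sorted[1] = 3G$repetition  (last char: 'n')
  sorted[2] = G$repetition3  (last char: '3')
  sorted[3] = epetition3G$r  (last char: 'r')
  sorted[4] = etition3G$rep  (last char: 'p')
  sorted[5] = ion3G$repetit  (last char: 't')
  sorted[6] = ition3G$repet  (last char: 't')
  sorted[7] = n3G$repetitio  (last char: 'o')
  sorted[8] = on3G$repetiti  (last char: 'i')
  sorted[9] = petition3G$re  (last char: 'e')
  sorted[10] = repetition3G$  (last char: '$')
  sorted[11] = tion3G$repeti  (last char: 'i')
  sorted[12] = tition3G$repe  (last char: 'e')
Last column: Gn3rpttoie$ie
Original string S is at sorted index 10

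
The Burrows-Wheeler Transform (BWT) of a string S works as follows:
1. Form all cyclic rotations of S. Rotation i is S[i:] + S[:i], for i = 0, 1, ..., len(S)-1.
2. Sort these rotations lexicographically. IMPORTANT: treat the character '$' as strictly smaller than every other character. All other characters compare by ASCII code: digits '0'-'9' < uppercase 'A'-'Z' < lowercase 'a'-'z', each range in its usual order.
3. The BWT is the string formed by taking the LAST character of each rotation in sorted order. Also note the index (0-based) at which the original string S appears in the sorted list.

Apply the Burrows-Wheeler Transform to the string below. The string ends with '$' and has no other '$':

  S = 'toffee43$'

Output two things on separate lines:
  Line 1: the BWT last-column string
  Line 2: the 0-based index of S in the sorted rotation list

Answer: 34eeffot$
8

Derivation:
All 9 rotations (rotation i = S[i:]+S[:i]):
  rot[0] = toffee43$
  rot[1] = offee43$t
  rot[2] = ffee43$to
  rot[3] = fee43$tof
  rot[4] = ee43$toff
  rot[5] = e43$toffe
  rot[6] = 43$toffee
  rot[7] = 3$toffee4
  rot[8] = $toffee43
Sorted (with $ < everything):
  sorted[0] = $toffee43  (last char: '3')
  sorted[1] = 3$toffee4  (last char: '4')
  sorted[2] = 43$toffee  (last char: 'e')
  sorted[3] = e43$toffe  (last char: 'e')
  sorted[4] = ee43$toff  (last char: 'f')
  sorted[5] = fee43$tof  (last char: 'f')
  sorted[6] = ffee43$to  (last char: 'o')
  sorted[7] = offee43$t  (last char: 't')
  sorted[8] = toffee43$  (last char: '$')
Last column: 34eeffot$
Original string S is at sorted index 8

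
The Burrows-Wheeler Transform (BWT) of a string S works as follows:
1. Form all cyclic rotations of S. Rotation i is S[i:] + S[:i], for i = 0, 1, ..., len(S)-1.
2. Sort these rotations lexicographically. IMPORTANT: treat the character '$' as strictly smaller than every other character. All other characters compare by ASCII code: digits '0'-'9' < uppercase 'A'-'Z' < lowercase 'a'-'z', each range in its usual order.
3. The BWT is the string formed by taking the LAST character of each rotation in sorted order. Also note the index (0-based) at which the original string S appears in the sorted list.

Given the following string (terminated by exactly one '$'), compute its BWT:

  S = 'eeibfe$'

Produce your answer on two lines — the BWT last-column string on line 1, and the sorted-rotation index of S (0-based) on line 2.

Answer: eif$ebe
3

Derivation:
All 7 rotations (rotation i = S[i:]+S[:i]):
  rot[0] = eeibfe$
  rot[1] = eibfe$e
  rot[2] = ibfe$ee
  rot[3] = bfe$eei
  rot[4] = fe$eeib
  rot[5] = e$eeibf
  rot[6] = $eeibfe
Sorted (with $ < everything):
  sorted[0] = $eeibfe  (last char: 'e')
  sorted[1] = bfe$eei  (last char: 'i')
  sorted[2] = e$eeibf  (last char: 'f')
  sorted[3] = eeibfe$  (last char: '$')
  sorted[4] = eibfe$e  (last char: 'e')
  sorted[5] = fe$eeib  (last char: 'b')
  sorted[6] = ibfe$ee  (last char: 'e')
Last column: eif$ebe
Original string S is at sorted index 3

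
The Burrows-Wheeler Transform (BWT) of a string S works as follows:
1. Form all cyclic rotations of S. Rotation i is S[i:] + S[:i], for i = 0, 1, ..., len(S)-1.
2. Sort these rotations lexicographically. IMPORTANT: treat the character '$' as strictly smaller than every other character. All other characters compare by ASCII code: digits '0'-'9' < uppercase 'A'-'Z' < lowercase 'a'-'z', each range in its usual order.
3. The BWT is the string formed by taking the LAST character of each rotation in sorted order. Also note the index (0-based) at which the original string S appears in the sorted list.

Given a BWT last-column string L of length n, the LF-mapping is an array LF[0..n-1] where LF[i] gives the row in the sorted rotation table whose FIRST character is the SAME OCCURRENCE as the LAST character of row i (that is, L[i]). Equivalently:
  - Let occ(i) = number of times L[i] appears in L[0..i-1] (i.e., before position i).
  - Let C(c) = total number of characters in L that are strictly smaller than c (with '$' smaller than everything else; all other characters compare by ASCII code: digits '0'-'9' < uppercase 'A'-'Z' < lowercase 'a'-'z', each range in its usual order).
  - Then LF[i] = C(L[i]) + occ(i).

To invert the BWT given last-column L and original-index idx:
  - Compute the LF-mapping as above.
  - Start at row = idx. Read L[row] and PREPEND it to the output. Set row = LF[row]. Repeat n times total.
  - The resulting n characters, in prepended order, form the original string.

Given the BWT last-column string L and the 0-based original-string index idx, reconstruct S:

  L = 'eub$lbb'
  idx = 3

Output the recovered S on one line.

LF mapping: 4 6 1 0 5 2 3
Walk LF starting at row 3, prepending L[row]:
  step 1: row=3, L[3]='$', prepend. Next row=LF[3]=0
  step 2: row=0, L[0]='e', prepend. Next row=LF[0]=4
  step 3: row=4, L[4]='l', prepend. Next row=LF[4]=5
  step 4: row=5, L[5]='b', prepend. Next row=LF[5]=2
  step 5: row=2, L[2]='b', prepend. Next row=LF[2]=1
  step 6: row=1, L[1]='u', prepend. Next row=LF[1]=6
  step 7: row=6, L[6]='b', prepend. Next row=LF[6]=3
Reversed output: bubble$

Answer: bubble$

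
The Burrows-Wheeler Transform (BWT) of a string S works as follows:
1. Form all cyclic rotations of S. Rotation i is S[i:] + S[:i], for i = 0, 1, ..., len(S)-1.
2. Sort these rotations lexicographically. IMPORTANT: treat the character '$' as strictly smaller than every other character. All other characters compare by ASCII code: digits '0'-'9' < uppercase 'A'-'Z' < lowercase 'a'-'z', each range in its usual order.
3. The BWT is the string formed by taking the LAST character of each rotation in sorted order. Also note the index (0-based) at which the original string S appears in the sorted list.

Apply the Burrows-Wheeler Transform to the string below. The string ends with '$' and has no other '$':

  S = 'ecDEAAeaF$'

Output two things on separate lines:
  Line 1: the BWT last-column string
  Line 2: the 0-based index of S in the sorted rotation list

Answer: FEAcDaeeA$
9

Derivation:
All 10 rotations (rotation i = S[i:]+S[:i]):
  rot[0] = ecDEAAeaF$
  rot[1] = cDEAAeaF$e
  rot[2] = DEAAeaF$ec
  rot[3] = EAAeaF$ecD
  rot[4] = AAeaF$ecDE
  rot[5] = AeaF$ecDEA
  rot[6] = eaF$ecDEAA
  rot[7] = aF$ecDEAAe
  rot[8] = F$ecDEAAea
  rot[9] = $ecDEAAeaF
Sorted (with $ < everything):
  sorted[0] = $ecDEAAeaF  (last char: 'F')
  sorted[1] = AAeaF$ecDE  (last char: 'E')
  sorted[2] = AeaF$ecDEA  (last char: 'A')
  sorted[3] = DEAAeaF$ec  (last char: 'c')
  sorted[4] = EAAeaF$ecD  (last char: 'D')
  sorted[5] = F$ecDEAAea  (last char: 'a')
  sorted[6] = aF$ecDEAAe  (last char: 'e')
  sorted[7] = cDEAAeaF$e  (last char: 'e')
  sorted[8] = eaF$ecDEAA  (last char: 'A')
  sorted[9] = ecDEAAeaF$  (last char: '$')
Last column: FEAcDaeeA$
Original string S is at sorted index 9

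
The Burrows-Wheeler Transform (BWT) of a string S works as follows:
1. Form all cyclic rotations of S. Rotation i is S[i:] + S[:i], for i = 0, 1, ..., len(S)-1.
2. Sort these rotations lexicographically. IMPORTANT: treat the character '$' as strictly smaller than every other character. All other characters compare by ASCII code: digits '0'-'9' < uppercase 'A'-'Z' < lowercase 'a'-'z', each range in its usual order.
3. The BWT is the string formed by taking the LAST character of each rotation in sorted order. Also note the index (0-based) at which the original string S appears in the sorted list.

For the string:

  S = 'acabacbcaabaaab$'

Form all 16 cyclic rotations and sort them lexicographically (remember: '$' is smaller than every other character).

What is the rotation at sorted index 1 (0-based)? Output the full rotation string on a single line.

Answer: aaab$acabacbcaab

Derivation:
All 16 rotations (rotation i = S[i:]+S[:i]):
  rot[0] = acabacbcaabaaab$
  rot[1] = cabacbcaabaaab$a
  rot[2] = abacbcaabaaab$ac
  rot[3] = bacbcaabaaab$aca
  rot[4] = acbcaabaaab$acab
  rot[5] = cbcaabaaab$acaba
  rot[6] = bcaabaaab$acabac
  rot[7] = caabaaab$acabacb
  rot[8] = aabaaab$acabacbc
  rot[9] = abaaab$acabacbca
  rot[10] = baaab$acabacbcaa
  rot[11] = aaab$acabacbcaab
  rot[12] = aab$acabacbcaaba
  rot[13] = ab$acabacbcaabaa
  rot[14] = b$acabacbcaabaaa
  rot[15] = $acabacbcaabaaab
Sorted (with $ < everything):
  sorted[0] = $acabacbcaabaaab
  sorted[1] = aaab$acabacbcaab
  sorted[2] = aab$acabacbcaaba
  sorted[3] = aabaaab$acabacbc
  sorted[4] = ab$acabacbcaabaa
  sorted[5] = abaaab$acabacbca
  sorted[6] = abacbcaabaaab$ac
  sorted[7] = acabacbcaabaaab$
  sorted[8] = acbcaabaaab$acab
  sorted[9] = b$acabacbcaabaaa
  sorted[10] = baaab$acabacbcaa
  sorted[11] = bacbcaabaaab$aca
  sorted[12] = bcaabaaab$acabac
  sorted[13] = caabaaab$acabacb
  sorted[14] = cabacbcaabaaab$a
  sorted[15] = cbcaabaaab$acaba
sorted[1] = aaab$acabacbcaab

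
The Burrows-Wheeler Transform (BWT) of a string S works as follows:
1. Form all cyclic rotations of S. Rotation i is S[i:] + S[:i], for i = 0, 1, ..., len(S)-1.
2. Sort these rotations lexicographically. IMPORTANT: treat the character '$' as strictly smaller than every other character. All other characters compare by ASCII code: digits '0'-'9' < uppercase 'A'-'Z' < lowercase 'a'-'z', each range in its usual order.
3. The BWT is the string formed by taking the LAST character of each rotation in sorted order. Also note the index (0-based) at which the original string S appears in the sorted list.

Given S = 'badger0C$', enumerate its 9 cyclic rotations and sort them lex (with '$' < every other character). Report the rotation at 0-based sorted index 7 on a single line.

Answer: ger0C$bad

Derivation:
All 9 rotations (rotation i = S[i:]+S[:i]):
  rot[0] = badger0C$
  rot[1] = adger0C$b
  rot[2] = dger0C$ba
  rot[3] = ger0C$bad
  rot[4] = er0C$badg
  rot[5] = r0C$badge
  rot[6] = 0C$badger
  rot[7] = C$badger0
  rot[8] = $badger0C
Sorted (with $ < everything):
  sorted[0] = $badger0C
  sorted[1] = 0C$badger
  sorted[2] = C$badger0
  sorted[3] = adger0C$b
  sorted[4] = badger0C$
  sorted[5] = dger0C$ba
  sorted[6] = er0C$badg
  sorted[7] = ger0C$bad
  sorted[8] = r0C$badge
sorted[7] = ger0C$bad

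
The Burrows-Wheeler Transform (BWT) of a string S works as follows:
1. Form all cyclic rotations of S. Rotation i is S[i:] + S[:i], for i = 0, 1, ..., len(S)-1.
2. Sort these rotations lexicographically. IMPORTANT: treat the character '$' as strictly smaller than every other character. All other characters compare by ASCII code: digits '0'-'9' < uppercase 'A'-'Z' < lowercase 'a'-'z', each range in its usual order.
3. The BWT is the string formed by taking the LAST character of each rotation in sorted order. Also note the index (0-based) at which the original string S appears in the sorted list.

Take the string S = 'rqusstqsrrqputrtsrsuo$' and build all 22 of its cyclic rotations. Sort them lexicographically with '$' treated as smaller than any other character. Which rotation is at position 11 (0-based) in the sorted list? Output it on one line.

Answer: srrqputrtsrsuo$rqusstq

Derivation:
All 22 rotations (rotation i = S[i:]+S[:i]):
  rot[0] = rqusstqsrrqputrtsrsuo$
  rot[1] = qusstqsrrqputrtsrsuo$r
  rot[2] = usstqsrrqputrtsrsuo$rq
  rot[3] = sstqsrrqputrtsrsuo$rqu
  rot[4] = stqsrrqputrtsrsuo$rqus
  rot[5] = tqsrrqputrtsrsuo$rquss
  rot[6] = qsrrqputrtsrsuo$rqusst
  rot[7] = srrqputrtsrsuo$rqusstq
  rot[8] = rrqputrtsrsuo$rqusstqs
  rot[9] = rqputrtsrsuo$rqusstqsr
  rot[10] = qputrtsrsuo$rqusstqsrr
  rot[11] = putrtsrsuo$rqusstqsrrq
  rot[12] = utrtsrsuo$rqusstqsrrqp
  rot[13] = trtsrsuo$rqusstqsrrqpu
  rot[14] = rtsrsuo$rqusstqsrrqput
  rot[15] = tsrsuo$rqusstqsrrqputr
  rot[16] = srsuo$rqusstqsrrqputrt
  rot[17] = rsuo$rqusstqsrrqputrts
  rot[18] = suo$rqusstqsrrqputrtsr
  rot[19] = uo$rqusstqsrrqputrtsrs
  rot[20] = o$rqusstqsrrqputrtsrsu
  rot[21] = $rqusstqsrrqputrtsrsuo
Sorted (with $ < everything):
  sorted[0] = $rqusstqsrrqputrtsrsuo
  sorted[1] = o$rqusstqsrrqputrtsrsu
  sorted[2] = putrtsrsuo$rqusstqsrrq
  sorted[3] = qputrtsrsuo$rqusstqsrr
  sorted[4] = qsrrqputrtsrsuo$rqusst
  sorted[5] = qusstqsrrqputrtsrsuo$r
  sorted[6] = rqputrtsrsuo$rqusstqsr
  sorted[7] = rqusstqsrrqputrtsrsuo$
  sorted[8] = rrqputrtsrsuo$rqusstqs
  sorted[9] = rsuo$rqusstqsrrqputrts
  sorted[10] = rtsrsuo$rqusstqsrrqput
  sorted[11] = srrqputrtsrsuo$rqusstq
  sorted[12] = srsuo$rqusstqsrrqputrt
  sorted[13] = sstqsrrqputrtsrsuo$rqu
  sorted[14] = stqsrrqputrtsrsuo$rqus
  sorted[15] = suo$rqusstqsrrqputrtsr
  sorted[16] = tqsrrqputrtsrsuo$rquss
  sorted[17] = trtsrsuo$rqusstqsrrqpu
  sorted[18] = tsrsuo$rqusstqsrrqputr
  sorted[19] = uo$rqusstqsrrqputrtsrs
  sorted[20] = usstqsrrqputrtsrsuo$rq
  sorted[21] = utrtsrsuo$rqusstqsrrqp
sorted[11] = srrqputrtsrsuo$rqusstq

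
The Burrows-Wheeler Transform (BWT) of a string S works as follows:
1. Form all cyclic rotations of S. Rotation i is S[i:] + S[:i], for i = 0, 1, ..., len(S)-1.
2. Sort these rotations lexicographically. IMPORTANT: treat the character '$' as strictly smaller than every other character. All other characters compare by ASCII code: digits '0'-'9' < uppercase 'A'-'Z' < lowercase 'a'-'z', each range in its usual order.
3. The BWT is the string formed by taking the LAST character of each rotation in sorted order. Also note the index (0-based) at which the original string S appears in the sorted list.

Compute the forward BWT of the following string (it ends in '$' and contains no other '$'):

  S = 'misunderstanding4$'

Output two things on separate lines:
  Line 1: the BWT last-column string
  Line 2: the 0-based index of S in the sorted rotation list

All 18 rotations (rotation i = S[i:]+S[:i]):
  rot[0] = misunderstanding4$
  rot[1] = isunderstanding4$m
  rot[2] = sunderstanding4$mi
  rot[3] = understanding4$mis
  rot[4] = nderstanding4$misu
  rot[5] = derstanding4$misun
  rot[6] = erstanding4$misund
  rot[7] = rstanding4$misunde
  rot[8] = standing4$misunder
  rot[9] = tanding4$misunders
  rot[10] = anding4$misunderst
  rot[11] = nding4$misundersta
  rot[12] = ding4$misunderstan
  rot[13] = ing4$misunderstand
  rot[14] = ng4$misunderstandi
  rot[15] = g4$misunderstandin
  rot[16] = 4$misunderstanding
  rot[17] = $misunderstanding4
Sorted (with $ < everything):
  sorted[0] = $misunderstanding4  (last char: '4')
  sorted[1] = 4$misunderstanding  (last char: 'g')
  sorted[2] = anding4$misunderst  (last char: 't')
  sorted[3] = derstanding4$misun  (last char: 'n')
  sorted[4] = ding4$misunderstan  (last char: 'n')
  sorted[5] = erstanding4$misund  (last char: 'd')
  sorted[6] = g4$misunderstandin  (last char: 'n')
  sorted[7] = ing4$misunderstand  (last char: 'd')
  sorted[8] = isunderstanding4$m  (last char: 'm')
  sorted[9] = misunderstanding4$  (last char: '$')
  sorted[10] = nderstanding4$misu  (last char: 'u')
  sorted[11] = nding4$misundersta  (last char: 'a')
  sorted[12] = ng4$misunderstandi  (last char: 'i')
  sorted[13] = rstanding4$misunde  (last char: 'e')
  sorted[14] = standing4$misunder  (last char: 'r')
  sorted[15] = sunderstanding4$mi  (last char: 'i')
  sorted[16] = tanding4$misunders  (last char: 's')
  sorted[17] = understanding4$mis  (last char: 's')
Last column: 4gtnndndm$uaieriss
Original string S is at sorted index 9

Answer: 4gtnndndm$uaieriss
9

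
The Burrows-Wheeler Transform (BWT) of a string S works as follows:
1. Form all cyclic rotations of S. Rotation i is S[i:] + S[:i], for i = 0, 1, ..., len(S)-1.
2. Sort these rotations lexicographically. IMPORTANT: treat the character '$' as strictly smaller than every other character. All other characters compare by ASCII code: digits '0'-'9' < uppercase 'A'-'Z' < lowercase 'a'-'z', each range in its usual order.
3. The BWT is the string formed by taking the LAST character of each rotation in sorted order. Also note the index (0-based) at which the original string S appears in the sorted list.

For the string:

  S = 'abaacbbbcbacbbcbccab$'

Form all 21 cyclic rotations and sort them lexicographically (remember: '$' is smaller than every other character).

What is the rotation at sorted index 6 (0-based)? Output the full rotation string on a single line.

All 21 rotations (rotation i = S[i:]+S[:i]):
  rot[0] = abaacbbbcbacbbcbccab$
  rot[1] = baacbbbcbacbbcbccab$a
  rot[2] = aacbbbcbacbbcbccab$ab
  rot[3] = acbbbcbacbbcbccab$aba
  rot[4] = cbbbcbacbbcbccab$abaa
  rot[5] = bbbcbacbbcbccab$abaac
  rot[6] = bbcbacbbcbccab$abaacb
  rot[7] = bcbacbbcbccab$abaacbb
  rot[8] = cbacbbcbccab$abaacbbb
  rot[9] = bacbbcbccab$abaacbbbc
  rot[10] = acbbcbccab$abaacbbbcb
  rot[11] = cbbcbccab$abaacbbbcba
  rot[12] = bbcbccab$abaacbbbcbac
  rot[13] = bcbccab$abaacbbbcbacb
  rot[14] = cbccab$abaacbbbcbacbb
  rot[15] = bccab$abaacbbbcbacbbc
  rot[16] = ccab$abaacbbbcbacbbcb
  rot[17] = cab$abaacbbbcbacbbcbc
  rot[18] = ab$abaacbbbcbacbbcbcc
  rot[19] = b$abaacbbbcbacbbcbcca
  rot[20] = $abaacbbbcbacbbcbccab
Sorted (with $ < everything):
  sorted[0] = $abaacbbbcbacbbcbccab
  sorted[1] = aacbbbcbacbbcbccab$ab
  sorted[2] = ab$abaacbbbcbacbbcbcc
  sorted[3] = abaacbbbcbacbbcbccab$
  sorted[4] = acbbbcbacbbcbccab$aba
  sorted[5] = acbbcbccab$abaacbbbcb
  sorted[6] = b$abaacbbbcbacbbcbcca
  sorted[7] = baacbbbcbacbbcbccab$a
  sorted[8] = bacbbcbccab$abaacbbbc
  sorted[9] = bbbcbacbbcbccab$abaac
  sorted[10] = bbcbacbbcbccab$abaacb
  sorted[11] = bbcbccab$abaacbbbcbac
  sorted[12] = bcbacbbcbccab$abaacbb
  sorted[13] = bcbccab$abaacbbbcbacb
  sorted[14] = bccab$abaacbbbcbacbbc
  sorted[15] = cab$abaacbbbcbacbbcbc
  sorted[16] = cbacbbcbccab$abaacbbb
  sorted[17] = cbbbcbacbbcbccab$abaa
  sorted[18] = cbbcbccab$abaacbbbcba
  sorted[19] = cbccab$abaacbbbcbacbb
  sorted[20] = ccab$abaacbbbcbacbbcb
sorted[6] = b$abaacbbbcbacbbcbcca

Answer: b$abaacbbbcbacbbcbcca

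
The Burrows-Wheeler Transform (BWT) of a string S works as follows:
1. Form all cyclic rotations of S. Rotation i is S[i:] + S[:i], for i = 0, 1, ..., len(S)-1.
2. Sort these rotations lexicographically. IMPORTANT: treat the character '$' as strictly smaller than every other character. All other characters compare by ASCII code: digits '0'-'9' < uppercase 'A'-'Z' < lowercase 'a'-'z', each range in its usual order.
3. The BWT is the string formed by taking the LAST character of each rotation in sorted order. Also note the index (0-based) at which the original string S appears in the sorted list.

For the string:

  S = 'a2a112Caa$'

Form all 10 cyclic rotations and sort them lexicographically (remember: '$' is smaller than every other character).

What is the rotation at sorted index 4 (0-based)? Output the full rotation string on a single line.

Answer: 2a112Caa$a

Derivation:
All 10 rotations (rotation i = S[i:]+S[:i]):
  rot[0] = a2a112Caa$
  rot[1] = 2a112Caa$a
  rot[2] = a112Caa$a2
  rot[3] = 112Caa$a2a
  rot[4] = 12Caa$a2a1
  rot[5] = 2Caa$a2a11
  rot[6] = Caa$a2a112
  rot[7] = aa$a2a112C
  rot[8] = a$a2a112Ca
  rot[9] = $a2a112Caa
Sorted (with $ < everything):
  sorted[0] = $a2a112Caa
  sorted[1] = 112Caa$a2a
  sorted[2] = 12Caa$a2a1
  sorted[3] = 2Caa$a2a11
  sorted[4] = 2a112Caa$a
  sorted[5] = Caa$a2a112
  sorted[6] = a$a2a112Ca
  sorted[7] = a112Caa$a2
  sorted[8] = a2a112Caa$
  sorted[9] = aa$a2a112C
sorted[4] = 2a112Caa$a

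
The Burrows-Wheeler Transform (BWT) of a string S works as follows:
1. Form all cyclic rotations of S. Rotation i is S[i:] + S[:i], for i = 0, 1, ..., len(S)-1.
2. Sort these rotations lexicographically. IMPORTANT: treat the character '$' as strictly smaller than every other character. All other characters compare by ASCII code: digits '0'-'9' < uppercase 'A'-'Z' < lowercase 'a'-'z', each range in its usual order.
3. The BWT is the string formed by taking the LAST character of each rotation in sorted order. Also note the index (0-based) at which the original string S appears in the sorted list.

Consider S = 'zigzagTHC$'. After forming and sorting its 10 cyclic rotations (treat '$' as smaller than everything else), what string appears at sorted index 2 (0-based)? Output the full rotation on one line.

Answer: HC$zigzagT

Derivation:
All 10 rotations (rotation i = S[i:]+S[:i]):
  rot[0] = zigzagTHC$
  rot[1] = igzagTHC$z
  rot[2] = gzagTHC$zi
  rot[3] = zagTHC$zig
  rot[4] = agTHC$zigz
  rot[5] = gTHC$zigza
  rot[6] = THC$zigzag
  rot[7] = HC$zigzagT
  rot[8] = C$zigzagTH
  rot[9] = $zigzagTHC
Sorted (with $ < everything):
  sorted[0] = $zigzagTHC
  sorted[1] = C$zigzagTH
  sorted[2] = HC$zigzagT
  sorted[3] = THC$zigzag
  sorted[4] = agTHC$zigz
  sorted[5] = gTHC$zigza
  sorted[6] = gzagTHC$zi
  sorted[7] = igzagTHC$z
  sorted[8] = zagTHC$zig
  sorted[9] = zigzagTHC$
sorted[2] = HC$zigzagT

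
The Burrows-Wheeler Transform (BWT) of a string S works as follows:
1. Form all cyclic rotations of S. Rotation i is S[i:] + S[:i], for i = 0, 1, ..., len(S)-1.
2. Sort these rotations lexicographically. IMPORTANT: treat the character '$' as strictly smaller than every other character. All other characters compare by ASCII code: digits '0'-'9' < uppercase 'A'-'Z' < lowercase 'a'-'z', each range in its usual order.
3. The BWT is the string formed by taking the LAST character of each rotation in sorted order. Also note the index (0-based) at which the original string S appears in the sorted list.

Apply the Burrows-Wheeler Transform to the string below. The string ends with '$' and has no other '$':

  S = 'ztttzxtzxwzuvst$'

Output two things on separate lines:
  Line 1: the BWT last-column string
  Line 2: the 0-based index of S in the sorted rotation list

All 16 rotations (rotation i = S[i:]+S[:i]):
  rot[0] = ztttzxtzxwzuvst$
  rot[1] = tttzxtzxwzuvst$z
  rot[2] = ttzxtzxwzuvst$zt
  rot[3] = tzxtzxwzuvst$ztt
  rot[4] = zxtzxwzuvst$zttt
  rot[5] = xtzxwzuvst$ztttz
  rot[6] = tzxwzuvst$ztttzx
  rot[7] = zxwzuvst$ztttzxt
  rot[8] = xwzuvst$ztttzxtz
  rot[9] = wzuvst$ztttzxtzx
  rot[10] = zuvst$ztttzxtzxw
  rot[11] = uvst$ztttzxtzxwz
  rot[12] = vst$ztttzxtzxwzu
  rot[13] = st$ztttzxtzxwzuv
  rot[14] = t$ztttzxtzxwzuvs
  rot[15] = $ztttzxtzxwzuvst
Sorted (with $ < everything):
  sorted[0] = $ztttzxtzxwzuvst  (last char: 't')
  sorted[1] = st$ztttzxtzxwzuv  (last char: 'v')
  sorted[2] = t$ztttzxtzxwzuvs  (last char: 's')
  sorted[3] = tttzxtzxwzuvst$z  (last char: 'z')
  sorted[4] = ttzxtzxwzuvst$zt  (last char: 't')
  sorted[5] = tzxtzxwzuvst$ztt  (last char: 't')
  sorted[6] = tzxwzuvst$ztttzx  (last char: 'x')
  sorted[7] = uvst$ztttzxtzxwz  (last char: 'z')
  sorted[8] = vst$ztttzxtzxwzu  (last char: 'u')
  sorted[9] = wzuvst$ztttzxtzx  (last char: 'x')
  sorted[10] = xtzxwzuvst$ztttz  (last char: 'z')
  sorted[11] = xwzuvst$ztttzxtz  (last char: 'z')
  sorted[12] = ztttzxtzxwzuvst$  (last char: '$')
  sorted[13] = zuvst$ztttzxtzxw  (last char: 'w')
  sorted[14] = zxtzxwzuvst$zttt  (last char: 't')
  sorted[15] = zxwzuvst$ztttzxt  (last char: 't')
Last column: tvszttxzuxzz$wtt
Original string S is at sorted index 12

Answer: tvszttxzuxzz$wtt
12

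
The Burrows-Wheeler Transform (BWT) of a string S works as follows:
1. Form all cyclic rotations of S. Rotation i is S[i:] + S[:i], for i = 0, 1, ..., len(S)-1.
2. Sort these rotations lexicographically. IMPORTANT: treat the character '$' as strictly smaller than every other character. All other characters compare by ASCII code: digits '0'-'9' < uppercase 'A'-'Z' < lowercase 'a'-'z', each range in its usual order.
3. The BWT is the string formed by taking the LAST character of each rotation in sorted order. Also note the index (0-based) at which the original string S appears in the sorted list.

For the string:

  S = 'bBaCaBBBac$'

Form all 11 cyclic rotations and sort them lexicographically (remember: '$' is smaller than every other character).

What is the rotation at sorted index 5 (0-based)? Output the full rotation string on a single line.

All 11 rotations (rotation i = S[i:]+S[:i]):
  rot[0] = bBaCaBBBac$
  rot[1] = BaCaBBBac$b
  rot[2] = aCaBBBac$bB
  rot[3] = CaBBBac$bBa
  rot[4] = aBBBac$bBaC
  rot[5] = BBBac$bBaCa
  rot[6] = BBac$bBaCaB
  rot[7] = Bac$bBaCaBB
  rot[8] = ac$bBaCaBBB
  rot[9] = c$bBaCaBBBa
  rot[10] = $bBaCaBBBac
Sorted (with $ < everything):
  sorted[0] = $bBaCaBBBac
  sorted[1] = BBBac$bBaCa
  sorted[2] = BBac$bBaCaB
  sorted[3] = BaCaBBBac$b
  sorted[4] = Bac$bBaCaBB
  sorted[5] = CaBBBac$bBa
  sorted[6] = aBBBac$bBaC
  sorted[7] = aCaBBBac$bB
  sorted[8] = ac$bBaCaBBB
  sorted[9] = bBaCaBBBac$
  sorted[10] = c$bBaCaBBBa
sorted[5] = CaBBBac$bBa

Answer: CaBBBac$bBa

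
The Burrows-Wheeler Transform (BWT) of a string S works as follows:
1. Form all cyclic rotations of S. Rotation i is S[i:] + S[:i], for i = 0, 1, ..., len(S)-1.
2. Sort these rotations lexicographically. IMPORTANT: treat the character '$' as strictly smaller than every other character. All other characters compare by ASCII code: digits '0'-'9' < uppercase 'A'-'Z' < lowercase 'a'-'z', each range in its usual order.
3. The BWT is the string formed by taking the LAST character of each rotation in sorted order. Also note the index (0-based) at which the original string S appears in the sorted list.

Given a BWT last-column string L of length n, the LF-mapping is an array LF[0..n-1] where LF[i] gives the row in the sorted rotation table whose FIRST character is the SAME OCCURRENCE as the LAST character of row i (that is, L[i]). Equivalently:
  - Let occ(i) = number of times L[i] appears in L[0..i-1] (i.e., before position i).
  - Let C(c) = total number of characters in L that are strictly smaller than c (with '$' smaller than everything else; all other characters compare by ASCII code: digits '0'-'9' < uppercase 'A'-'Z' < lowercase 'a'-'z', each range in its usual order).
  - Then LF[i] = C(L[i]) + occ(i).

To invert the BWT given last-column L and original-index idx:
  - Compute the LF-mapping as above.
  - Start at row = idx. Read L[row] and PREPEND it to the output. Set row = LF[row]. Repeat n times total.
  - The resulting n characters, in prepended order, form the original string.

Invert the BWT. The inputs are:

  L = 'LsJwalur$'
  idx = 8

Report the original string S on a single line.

LF mapping: 2 6 1 8 3 4 7 5 0
Walk LF starting at row 8, prepending L[row]:
  step 1: row=8, L[8]='$', prepend. Next row=LF[8]=0
  step 2: row=0, L[0]='L', prepend. Next row=LF[0]=2
  step 3: row=2, L[2]='J', prepend. Next row=LF[2]=1
  step 4: row=1, L[1]='s', prepend. Next row=LF[1]=6
  step 5: row=6, L[6]='u', prepend. Next row=LF[6]=7
  step 6: row=7, L[7]='r', prepend. Next row=LF[7]=5
  step 7: row=5, L[5]='l', prepend. Next row=LF[5]=4
  step 8: row=4, L[4]='a', prepend. Next row=LF[4]=3
  step 9: row=3, L[3]='w', prepend. Next row=LF[3]=8
Reversed output: walrusJL$

Answer: walrusJL$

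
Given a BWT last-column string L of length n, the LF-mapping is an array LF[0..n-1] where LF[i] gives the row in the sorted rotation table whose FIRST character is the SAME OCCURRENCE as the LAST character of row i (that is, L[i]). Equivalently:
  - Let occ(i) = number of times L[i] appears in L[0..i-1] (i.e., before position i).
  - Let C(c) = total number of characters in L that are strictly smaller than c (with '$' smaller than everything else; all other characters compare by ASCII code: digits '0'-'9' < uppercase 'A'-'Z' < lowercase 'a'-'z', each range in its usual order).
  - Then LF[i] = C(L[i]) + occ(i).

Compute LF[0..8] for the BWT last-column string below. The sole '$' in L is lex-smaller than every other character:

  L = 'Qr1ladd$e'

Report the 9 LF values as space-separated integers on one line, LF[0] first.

Char counts: '$':1, '1':1, 'Q':1, 'a':1, 'd':2, 'e':1, 'l':1, 'r':1
C (first-col start): C('$')=0, C('1')=1, C('Q')=2, C('a')=3, C('d')=4, C('e')=6, C('l')=7, C('r')=8
L[0]='Q': occ=0, LF[0]=C('Q')+0=2+0=2
L[1]='r': occ=0, LF[1]=C('r')+0=8+0=8
L[2]='1': occ=0, LF[2]=C('1')+0=1+0=1
L[3]='l': occ=0, LF[3]=C('l')+0=7+0=7
L[4]='a': occ=0, LF[4]=C('a')+0=3+0=3
L[5]='d': occ=0, LF[5]=C('d')+0=4+0=4
L[6]='d': occ=1, LF[6]=C('d')+1=4+1=5
L[7]='$': occ=0, LF[7]=C('$')+0=0+0=0
L[8]='e': occ=0, LF[8]=C('e')+0=6+0=6

Answer: 2 8 1 7 3 4 5 0 6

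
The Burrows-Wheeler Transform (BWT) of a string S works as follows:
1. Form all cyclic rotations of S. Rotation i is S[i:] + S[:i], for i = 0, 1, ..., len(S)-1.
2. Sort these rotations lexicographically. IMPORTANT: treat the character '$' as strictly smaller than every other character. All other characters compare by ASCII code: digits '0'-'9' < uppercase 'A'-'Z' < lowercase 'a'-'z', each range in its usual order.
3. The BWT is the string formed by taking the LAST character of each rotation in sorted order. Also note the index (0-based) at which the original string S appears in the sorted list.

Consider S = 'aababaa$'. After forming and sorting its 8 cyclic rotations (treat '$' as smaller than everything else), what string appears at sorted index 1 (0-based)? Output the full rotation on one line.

All 8 rotations (rotation i = S[i:]+S[:i]):
  rot[0] = aababaa$
  rot[1] = ababaa$a
  rot[2] = babaa$aa
  rot[3] = abaa$aab
  rot[4] = baa$aaba
  rot[5] = aa$aabab
  rot[6] = a$aababa
  rot[7] = $aababaa
Sorted (with $ < everything):
  sorted[0] = $aababaa
  sorted[1] = a$aababa
  sorted[2] = aa$aabab
  sorted[3] = aababaa$
  sorted[4] = abaa$aab
  sorted[5] = ababaa$a
  sorted[6] = baa$aaba
  sorted[7] = babaa$aa
sorted[1] = a$aababa

Answer: a$aababa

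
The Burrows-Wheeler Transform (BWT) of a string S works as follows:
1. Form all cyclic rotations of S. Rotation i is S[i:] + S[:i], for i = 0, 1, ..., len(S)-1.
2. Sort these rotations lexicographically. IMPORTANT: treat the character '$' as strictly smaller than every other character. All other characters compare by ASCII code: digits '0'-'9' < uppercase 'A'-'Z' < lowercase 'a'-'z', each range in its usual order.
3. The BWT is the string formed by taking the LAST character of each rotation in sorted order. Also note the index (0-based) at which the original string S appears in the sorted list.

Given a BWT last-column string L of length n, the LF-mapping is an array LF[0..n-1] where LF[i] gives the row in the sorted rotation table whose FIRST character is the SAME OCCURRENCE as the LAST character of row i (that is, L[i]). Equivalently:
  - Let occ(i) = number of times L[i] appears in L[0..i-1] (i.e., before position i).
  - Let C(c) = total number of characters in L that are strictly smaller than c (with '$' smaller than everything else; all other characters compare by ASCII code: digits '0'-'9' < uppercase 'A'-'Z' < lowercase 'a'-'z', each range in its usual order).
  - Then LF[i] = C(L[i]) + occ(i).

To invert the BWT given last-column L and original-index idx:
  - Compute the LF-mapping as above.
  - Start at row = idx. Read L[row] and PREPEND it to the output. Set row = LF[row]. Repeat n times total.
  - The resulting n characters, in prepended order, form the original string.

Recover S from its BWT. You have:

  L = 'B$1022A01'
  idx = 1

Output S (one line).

Answer: 010A221B$

Derivation:
LF mapping: 8 0 3 1 5 6 7 2 4
Walk LF starting at row 1, prepending L[row]:
  step 1: row=1, L[1]='$', prepend. Next row=LF[1]=0
  step 2: row=0, L[0]='B', prepend. Next row=LF[0]=8
  step 3: row=8, L[8]='1', prepend. Next row=LF[8]=4
  step 4: row=4, L[4]='2', prepend. Next row=LF[4]=5
  step 5: row=5, L[5]='2', prepend. Next row=LF[5]=6
  step 6: row=6, L[6]='A', prepend. Next row=LF[6]=7
  step 7: row=7, L[7]='0', prepend. Next row=LF[7]=2
  step 8: row=2, L[2]='1', prepend. Next row=LF[2]=3
  step 9: row=3, L[3]='0', prepend. Next row=LF[3]=1
Reversed output: 010A221B$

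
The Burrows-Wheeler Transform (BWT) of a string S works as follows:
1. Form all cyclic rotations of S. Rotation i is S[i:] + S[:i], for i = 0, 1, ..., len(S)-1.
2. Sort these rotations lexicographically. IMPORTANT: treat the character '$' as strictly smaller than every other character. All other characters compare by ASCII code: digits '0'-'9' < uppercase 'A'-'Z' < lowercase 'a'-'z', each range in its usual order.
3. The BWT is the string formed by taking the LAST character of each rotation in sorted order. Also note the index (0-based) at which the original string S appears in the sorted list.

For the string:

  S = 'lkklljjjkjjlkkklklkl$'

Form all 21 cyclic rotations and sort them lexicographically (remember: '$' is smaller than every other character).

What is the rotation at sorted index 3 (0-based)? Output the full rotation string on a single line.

All 21 rotations (rotation i = S[i:]+S[:i]):
  rot[0] = lkklljjjkjjlkkklklkl$
  rot[1] = kklljjjkjjlkkklklkl$l
  rot[2] = klljjjkjjlkkklklkl$lk
  rot[3] = lljjjkjjlkkklklkl$lkk
  rot[4] = ljjjkjjlkkklklkl$lkkl
  rot[5] = jjjkjjlkkklklkl$lkkll
  rot[6] = jjkjjlkkklklkl$lkkllj
  rot[7] = jkjjlkkklklkl$lkklljj
  rot[8] = kjjlkkklklkl$lkklljjj
  rot[9] = jjlkkklklkl$lkklljjjk
  rot[10] = jlkkklklkl$lkklljjjkj
  rot[11] = lkkklklkl$lkklljjjkjj
  rot[12] = kkklklkl$lkklljjjkjjl
  rot[13] = kklklkl$lkklljjjkjjlk
  rot[14] = klklkl$lkklljjjkjjlkk
  rot[15] = lklkl$lkklljjjkjjlkkk
  rot[16] = klkl$lkklljjjkjjlkkkl
  rot[17] = lkl$lkklljjjkjjlkkklk
  rot[18] = kl$lkklljjjkjjlkkklkl
  rot[19] = l$lkklljjjkjjlkkklklk
  rot[20] = $lkklljjjkjjlkkklklkl
Sorted (with $ < everything):
  sorted[0] = $lkklljjjkjjlkkklklkl
  sorted[1] = jjjkjjlkkklklkl$lkkll
  sorted[2] = jjkjjlkkklklkl$lkkllj
  sorted[3] = jjlkkklklkl$lkklljjjk
  sorted[4] = jkjjlkkklklkl$lkklljj
  sorted[5] = jlkkklklkl$lkklljjjkj
  sorted[6] = kjjlkkklklkl$lkklljjj
  sorted[7] = kkklklkl$lkklljjjkjjl
  sorted[8] = kklklkl$lkklljjjkjjlk
  sorted[9] = kklljjjkjjlkkklklkl$l
  sorted[10] = kl$lkklljjjkjjlkkklkl
  sorted[11] = klkl$lkklljjjkjjlkkkl
  sorted[12] = klklkl$lkklljjjkjjlkk
  sorted[13] = klljjjkjjlkkklklkl$lk
  sorted[14] = l$lkklljjjkjjlkkklklk
  sorted[15] = ljjjkjjlkkklklkl$lkkl
  sorted[16] = lkkklklkl$lkklljjjkjj
  sorted[17] = lkklljjjkjjlkkklklkl$
  sorted[18] = lkl$lkklljjjkjjlkkklk
  sorted[19] = lklkl$lkklljjjkjjlkkk
  sorted[20] = lljjjkjjlkkklklkl$lkk
sorted[3] = jjlkkklklkl$lkklljjjk

Answer: jjlkkklklkl$lkklljjjk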